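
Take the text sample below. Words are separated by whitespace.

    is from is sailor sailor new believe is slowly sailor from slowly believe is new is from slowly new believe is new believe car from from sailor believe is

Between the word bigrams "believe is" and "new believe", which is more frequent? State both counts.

"believe is" (4 vs 3)

"believe is": 4 occurrences
"new believe": 3 occurrences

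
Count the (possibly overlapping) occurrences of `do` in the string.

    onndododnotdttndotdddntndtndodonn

5

Sliding a length-2 window over the 33 characters (32 positions):
  position 4–5: do
  position 6–7: do
  position 16–17: do
  position 28–29: do
  position 30–31: do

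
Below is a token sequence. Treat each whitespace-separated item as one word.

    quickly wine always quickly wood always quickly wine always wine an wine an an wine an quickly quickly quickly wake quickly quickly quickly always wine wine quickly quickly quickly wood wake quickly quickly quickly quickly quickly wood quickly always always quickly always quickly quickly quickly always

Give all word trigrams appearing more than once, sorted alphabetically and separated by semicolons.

an wine an; quickly quickly always; quickly quickly quickly; quickly quickly wood; quickly wine always; wake quickly quickly

Trigram counts meeting the condition (more than once):
  an wine an: 2
  quickly quickly always: 2
  quickly quickly quickly: 7
  quickly quickly wood: 2
  quickly wine always: 2
  wake quickly quickly: 2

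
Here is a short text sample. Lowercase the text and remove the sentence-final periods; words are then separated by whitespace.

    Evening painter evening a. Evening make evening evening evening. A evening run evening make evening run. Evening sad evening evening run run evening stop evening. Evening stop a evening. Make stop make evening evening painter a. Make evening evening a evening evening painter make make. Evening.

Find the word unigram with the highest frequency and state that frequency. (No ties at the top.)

"evening", 23 times

Unigram frequencies (highest first):
  evening: 23
  make: 7
  a: 5
  run: 4
  painter: 3
  stop: 3
  … (1 more, each ≤ 1)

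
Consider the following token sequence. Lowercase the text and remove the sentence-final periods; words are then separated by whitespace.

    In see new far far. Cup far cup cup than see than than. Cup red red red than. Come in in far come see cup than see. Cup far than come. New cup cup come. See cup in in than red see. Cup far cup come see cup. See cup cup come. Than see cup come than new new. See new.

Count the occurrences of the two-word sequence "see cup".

7

Scanning the 60 overlapping bigram windows for "see cup":
  position 24–25: see cup
  position 27–28: see cup
  position 36–37: see cup
  position 42–43: see cup
  position 47–48: see cup
  position 49–50: see cup
  position 54–55: see cup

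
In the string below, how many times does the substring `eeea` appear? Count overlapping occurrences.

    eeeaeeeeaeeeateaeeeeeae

Sliding a length-4 window over the 23 characters (20 positions):
  position 1–4: eeea
  position 6–9: eeea
  position 10–13: eeea
  position 19–22: eeea

4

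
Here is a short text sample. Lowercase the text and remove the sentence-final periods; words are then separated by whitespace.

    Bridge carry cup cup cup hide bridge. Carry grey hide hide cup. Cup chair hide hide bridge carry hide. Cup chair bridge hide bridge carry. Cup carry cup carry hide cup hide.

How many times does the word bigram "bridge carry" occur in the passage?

Scanning the 31 overlapping bigram windows for "bridge carry":
  position 1–2: bridge carry
  position 7–8: bridge carry
  position 17–18: bridge carry
  position 24–25: bridge carry

4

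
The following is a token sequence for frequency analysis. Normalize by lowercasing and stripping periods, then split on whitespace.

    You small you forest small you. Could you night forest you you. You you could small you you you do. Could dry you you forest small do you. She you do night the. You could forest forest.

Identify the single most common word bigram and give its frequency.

Bigram frequencies (highest first):
  you you: 6
  small you: 3
  you could: 3
  you forest: 2
  forest small: 2
  you do: 2
  … (18 more, each ≤ 1)

"you you", 6 times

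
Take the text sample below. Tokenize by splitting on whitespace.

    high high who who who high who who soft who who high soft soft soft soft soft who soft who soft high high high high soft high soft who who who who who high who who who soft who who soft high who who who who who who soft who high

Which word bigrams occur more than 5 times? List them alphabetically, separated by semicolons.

Bigram counts meeting the condition (more than 5 times):
  soft who: 6
  who soft: 6
  who who: 16

soft who; who soft; who who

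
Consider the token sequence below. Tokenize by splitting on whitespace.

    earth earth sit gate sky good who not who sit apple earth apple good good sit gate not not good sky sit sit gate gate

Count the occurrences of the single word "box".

Scanning the 25 tokens for "box":
  (none found)

0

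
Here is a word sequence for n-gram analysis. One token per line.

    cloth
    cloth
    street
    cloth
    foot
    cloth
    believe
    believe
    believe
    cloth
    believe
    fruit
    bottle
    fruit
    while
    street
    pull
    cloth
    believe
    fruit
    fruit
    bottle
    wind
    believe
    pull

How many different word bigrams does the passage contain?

25 tokens → 24 bigram windows in total.
Repeated bigrams (each contributes count−1 duplicates):
  cloth believe: 3
  believe believe: 2
  believe fruit: 2
  fruit bottle: 2
5 duplicate windows → 24 − 5 = 19 distinct.

19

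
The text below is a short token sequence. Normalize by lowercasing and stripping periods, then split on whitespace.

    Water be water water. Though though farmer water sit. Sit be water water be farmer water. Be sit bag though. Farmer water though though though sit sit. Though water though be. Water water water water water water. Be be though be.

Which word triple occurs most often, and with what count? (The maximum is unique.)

"water water water", 4 times

Trigram frequencies (highest first):
  water water water: 4
  be water water: 3
  water though though: 2
  though farmer water: 2
  water water be: 2
  water be water: 1
  … (25 more, each ≤ 1)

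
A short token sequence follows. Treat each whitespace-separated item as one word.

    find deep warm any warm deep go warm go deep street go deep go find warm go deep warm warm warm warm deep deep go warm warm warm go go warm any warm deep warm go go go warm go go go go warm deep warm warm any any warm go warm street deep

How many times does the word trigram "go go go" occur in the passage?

Scanning the 52 overlapping trigram windows for "go go go":
  position 36–38: go go go
  position 40–42: go go go
  position 41–43: go go go

3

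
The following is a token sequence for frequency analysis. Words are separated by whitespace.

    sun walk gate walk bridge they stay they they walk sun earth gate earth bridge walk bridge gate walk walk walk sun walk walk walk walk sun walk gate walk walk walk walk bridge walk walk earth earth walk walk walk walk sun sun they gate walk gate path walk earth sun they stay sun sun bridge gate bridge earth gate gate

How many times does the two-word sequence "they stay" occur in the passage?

Scanning the 61 overlapping bigram windows for "they stay":
  position 6–7: they stay
  position 53–54: they stay

2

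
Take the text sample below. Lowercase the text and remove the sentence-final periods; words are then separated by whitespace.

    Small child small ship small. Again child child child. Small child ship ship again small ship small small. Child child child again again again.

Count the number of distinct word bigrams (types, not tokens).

14

24 tokens → 23 bigram windows in total.
Repeated bigrams (each contributes count−1 duplicates):
  child child: 4
  small child: 3
  again again: 2
  child small: 2
  ship small: 2
  small ship: 2
9 duplicate windows → 23 − 9 = 14 distinct.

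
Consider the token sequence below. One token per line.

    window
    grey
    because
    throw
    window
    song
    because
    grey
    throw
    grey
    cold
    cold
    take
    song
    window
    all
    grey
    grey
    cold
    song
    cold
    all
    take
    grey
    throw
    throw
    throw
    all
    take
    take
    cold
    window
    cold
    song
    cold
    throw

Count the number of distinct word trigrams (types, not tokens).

33

36 tokens → 34 trigram windows in total.
Repeated trigrams (each contributes count−1 duplicates):
  cold song cold: 2
1 duplicate windows → 34 − 1 = 33 distinct.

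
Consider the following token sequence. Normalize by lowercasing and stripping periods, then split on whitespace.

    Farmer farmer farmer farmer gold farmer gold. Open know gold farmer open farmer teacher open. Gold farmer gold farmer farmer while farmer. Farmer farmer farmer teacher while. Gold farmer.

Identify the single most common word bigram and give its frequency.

Bigram frequencies (highest first):
  farmer farmer: 7
  gold farmer: 5
  farmer gold: 3
  farmer teacher: 2
  gold open: 1
  open know: 1
  … (9 more, each ≤ 1)

"farmer farmer", 7 times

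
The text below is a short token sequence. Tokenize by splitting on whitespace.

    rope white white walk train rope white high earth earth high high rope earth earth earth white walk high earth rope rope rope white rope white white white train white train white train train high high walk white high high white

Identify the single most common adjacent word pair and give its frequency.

Bigram frequencies (highest first):
  rope white: 4
  white white: 3
  earth earth: 3
  high high: 3
  white train: 3
  white walk: 2
  … (18 more, each ≤ 2)

"rope white", 4 times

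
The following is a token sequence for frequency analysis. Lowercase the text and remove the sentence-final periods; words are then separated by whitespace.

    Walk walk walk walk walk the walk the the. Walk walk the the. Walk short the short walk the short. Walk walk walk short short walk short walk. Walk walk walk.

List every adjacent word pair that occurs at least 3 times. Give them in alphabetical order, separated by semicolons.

Bigram counts meeting the condition (at least 3 times):
  short walk: 4
  the walk: 3
  walk short: 3
  walk the: 4
  walk walk: 10

short walk; the walk; walk short; walk the; walk walk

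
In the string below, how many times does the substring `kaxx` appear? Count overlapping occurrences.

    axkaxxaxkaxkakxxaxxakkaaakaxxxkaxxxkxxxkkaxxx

4

Sliding a length-4 window over the 45 characters (42 positions):
  position 3–6: kaxx
  position 26–29: kaxx
  position 31–34: kaxx
  position 41–44: kaxx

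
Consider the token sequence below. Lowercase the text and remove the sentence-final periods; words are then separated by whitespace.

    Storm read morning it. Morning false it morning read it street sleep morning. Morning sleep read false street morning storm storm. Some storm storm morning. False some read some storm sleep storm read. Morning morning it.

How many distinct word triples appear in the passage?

36 tokens → 34 trigram windows in total.
Repeated trigrams (each contributes count−1 duplicates):
  storm read morning: 2
1 duplicate windows → 34 − 1 = 33 distinct.

33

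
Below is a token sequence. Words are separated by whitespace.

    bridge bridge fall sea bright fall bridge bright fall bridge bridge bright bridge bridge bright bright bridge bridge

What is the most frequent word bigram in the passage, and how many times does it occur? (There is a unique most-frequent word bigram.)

"bridge bridge", 4 times

Bigram frequencies (highest first):
  bridge bridge: 4
  bridge bright: 3
  bright fall: 2
  fall bridge: 2
  bright bridge: 2
  bridge fall: 1
  … (3 more, each ≤ 1)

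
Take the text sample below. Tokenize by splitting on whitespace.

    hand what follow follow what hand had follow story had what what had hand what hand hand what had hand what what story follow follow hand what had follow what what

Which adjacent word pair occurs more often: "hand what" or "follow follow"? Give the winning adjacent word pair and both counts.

"hand what": 5 occurrences
"follow follow": 2 occurrences

"hand what" (5 vs 2)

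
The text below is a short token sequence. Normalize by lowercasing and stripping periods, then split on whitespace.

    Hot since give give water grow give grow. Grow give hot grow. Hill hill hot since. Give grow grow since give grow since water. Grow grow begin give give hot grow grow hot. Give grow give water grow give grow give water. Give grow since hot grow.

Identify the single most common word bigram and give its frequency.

Bigram frequencies (highest first):
  give grow: 6
  grow give: 5
  grow grow: 4
  since give: 3
  give water: 3
  water grow: 3
  … (15 more, each ≤ 3)

"give grow", 6 times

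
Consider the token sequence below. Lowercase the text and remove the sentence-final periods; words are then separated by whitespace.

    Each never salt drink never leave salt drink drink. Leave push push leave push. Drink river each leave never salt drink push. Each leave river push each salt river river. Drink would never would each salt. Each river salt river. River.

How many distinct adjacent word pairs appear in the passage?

41 tokens → 40 bigram windows in total.
Repeated bigrams (each contributes count−1 duplicates):
  salt drink: 3
  each leave: 2
  each salt: 2
  leave push: 2
  never salt: 2
  push each: 2
  river river: 2
  salt river: 2
9 duplicate windows → 40 − 9 = 31 distinct.

31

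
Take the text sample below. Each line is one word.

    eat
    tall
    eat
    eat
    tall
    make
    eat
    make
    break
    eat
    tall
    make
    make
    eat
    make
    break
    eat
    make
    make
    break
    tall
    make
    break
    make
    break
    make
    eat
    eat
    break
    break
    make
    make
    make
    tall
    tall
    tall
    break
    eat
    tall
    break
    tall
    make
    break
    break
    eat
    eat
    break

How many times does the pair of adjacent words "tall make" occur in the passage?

4

Scanning the 46 overlapping bigram windows for "tall make":
  position 5–6: tall make
  position 11–12: tall make
  position 21–22: tall make
  position 41–42: tall make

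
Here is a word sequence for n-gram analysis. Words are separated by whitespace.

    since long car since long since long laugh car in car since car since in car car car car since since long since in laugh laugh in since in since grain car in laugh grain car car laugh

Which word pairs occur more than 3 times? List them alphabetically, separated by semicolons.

Bigram counts meeting the condition (more than 3 times):
  car car: 4
  car since: 4
  since long: 4

car car; car since; since long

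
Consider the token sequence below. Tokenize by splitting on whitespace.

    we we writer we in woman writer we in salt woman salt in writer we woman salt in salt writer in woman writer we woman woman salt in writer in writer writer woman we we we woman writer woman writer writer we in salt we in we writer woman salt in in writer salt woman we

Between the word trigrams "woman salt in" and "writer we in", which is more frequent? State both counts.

"woman salt in" (4 vs 3)

"woman salt in": 4 occurrences
"writer we in": 3 occurrences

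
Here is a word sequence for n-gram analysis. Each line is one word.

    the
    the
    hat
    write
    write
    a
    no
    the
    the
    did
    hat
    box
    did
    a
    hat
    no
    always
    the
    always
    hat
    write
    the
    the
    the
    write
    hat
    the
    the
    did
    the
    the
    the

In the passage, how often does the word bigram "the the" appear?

7

Scanning the 31 overlapping bigram windows for "the the":
  position 1–2: the the
  position 8–9: the the
  position 22–23: the the
  position 23–24: the the
  position 27–28: the the
  position 30–31: the the
  position 31–32: the the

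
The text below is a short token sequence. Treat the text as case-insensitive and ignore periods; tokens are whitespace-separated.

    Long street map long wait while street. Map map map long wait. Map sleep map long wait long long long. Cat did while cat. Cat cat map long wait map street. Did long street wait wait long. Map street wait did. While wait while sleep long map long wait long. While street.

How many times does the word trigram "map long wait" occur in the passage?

5

Scanning the 50 overlapping trigram windows for "map long wait":
  position 3–5: map long wait
  position 10–12: map long wait
  position 15–17: map long wait
  position 27–29: map long wait
  position 47–49: map long wait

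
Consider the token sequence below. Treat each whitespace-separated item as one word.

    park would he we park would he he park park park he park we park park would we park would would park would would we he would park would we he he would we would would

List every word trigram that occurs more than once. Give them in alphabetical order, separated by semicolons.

park would he; park would we; park would would; we park would; would park would; would we he

Trigram counts meeting the condition (more than once):
  park would he: 2
  park would we: 2
  park would would: 2
  we park would: 2
  would park would: 2
  would we he: 2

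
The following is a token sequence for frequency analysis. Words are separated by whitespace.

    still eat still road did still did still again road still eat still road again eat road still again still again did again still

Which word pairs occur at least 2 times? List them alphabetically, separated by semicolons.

Bigram counts meeting the condition (at least 2 times):
  again still: 2
  did still: 2
  eat still: 2
  road still: 2
  still again: 3
  still eat: 2
  still road: 2

again still; did still; eat still; road still; still again; still eat; still road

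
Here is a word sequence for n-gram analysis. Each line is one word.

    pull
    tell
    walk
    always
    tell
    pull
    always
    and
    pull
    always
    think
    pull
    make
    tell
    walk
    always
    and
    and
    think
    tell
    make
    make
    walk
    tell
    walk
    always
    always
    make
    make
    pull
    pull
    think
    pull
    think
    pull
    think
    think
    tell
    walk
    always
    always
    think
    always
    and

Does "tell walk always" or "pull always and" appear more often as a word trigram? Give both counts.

"tell walk always": 4 occurrences
"pull always and": 1 occurrence

"tell walk always" (4 vs 1)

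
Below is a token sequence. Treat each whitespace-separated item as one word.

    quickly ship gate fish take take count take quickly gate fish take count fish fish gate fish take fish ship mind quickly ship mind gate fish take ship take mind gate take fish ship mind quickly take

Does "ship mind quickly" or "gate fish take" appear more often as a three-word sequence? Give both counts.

"gate fish take" (4 vs 2)

"ship mind quickly": 2 occurrences
"gate fish take": 4 occurrences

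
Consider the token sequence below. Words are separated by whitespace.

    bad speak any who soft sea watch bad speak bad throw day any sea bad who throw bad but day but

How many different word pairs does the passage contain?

21 tokens → 20 bigram windows in total.
Repeated bigrams (each contributes count−1 duplicates):
  bad speak: 2
1 duplicate windows → 20 − 1 = 19 distinct.

19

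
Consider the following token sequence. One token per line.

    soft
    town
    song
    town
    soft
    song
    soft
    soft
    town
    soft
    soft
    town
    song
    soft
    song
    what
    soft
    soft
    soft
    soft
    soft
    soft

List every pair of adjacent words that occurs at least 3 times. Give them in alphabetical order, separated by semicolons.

Bigram counts meeting the condition (at least 3 times):
  soft soft: 7
  soft town: 3

soft soft; soft town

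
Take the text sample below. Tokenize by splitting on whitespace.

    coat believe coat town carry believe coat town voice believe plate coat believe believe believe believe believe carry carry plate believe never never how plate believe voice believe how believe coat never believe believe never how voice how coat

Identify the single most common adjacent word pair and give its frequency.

Bigram frequencies (highest first):
  believe believe: 5
  believe coat: 3
  coat believe: 2
  coat town: 2
  voice believe: 2
  plate believe: 2
  … (20 more, each ≤ 2)

"believe believe", 5 times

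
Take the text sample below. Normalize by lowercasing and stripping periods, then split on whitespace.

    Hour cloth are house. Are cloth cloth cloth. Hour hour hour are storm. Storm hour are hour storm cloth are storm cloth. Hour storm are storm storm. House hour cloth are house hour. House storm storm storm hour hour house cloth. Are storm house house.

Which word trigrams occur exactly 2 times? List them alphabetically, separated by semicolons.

Trigram counts meeting the condition (exactly 2 times):
  are storm storm: 2
  cloth are house: 2
  cloth are storm: 2
  hour cloth are: 2
  storm storm hour: 2

are storm storm; cloth are house; cloth are storm; hour cloth are; storm storm hour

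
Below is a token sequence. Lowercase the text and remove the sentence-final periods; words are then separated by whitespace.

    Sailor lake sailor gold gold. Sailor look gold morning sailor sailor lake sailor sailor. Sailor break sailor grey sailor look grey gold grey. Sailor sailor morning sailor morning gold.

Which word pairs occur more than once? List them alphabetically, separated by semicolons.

grey sailor; lake sailor; morning sailor; sailor lake; sailor look; sailor morning; sailor sailor

Bigram counts meeting the condition (more than once):
  grey sailor: 2
  lake sailor: 2
  morning sailor: 2
  sailor lake: 2
  sailor look: 2
  sailor morning: 2
  sailor sailor: 4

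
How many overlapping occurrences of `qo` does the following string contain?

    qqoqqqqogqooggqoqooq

Sliding a length-2 window over the 20 characters (19 positions):
  position 2–3: qo
  position 7–8: qo
  position 10–11: qo
  position 15–16: qo
  position 17–18: qo

5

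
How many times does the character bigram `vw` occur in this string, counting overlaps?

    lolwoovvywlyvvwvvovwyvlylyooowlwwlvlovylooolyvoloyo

2

Sliding a length-2 window over the 51 characters (50 positions):
  position 14–15: vw
  position 19–20: vw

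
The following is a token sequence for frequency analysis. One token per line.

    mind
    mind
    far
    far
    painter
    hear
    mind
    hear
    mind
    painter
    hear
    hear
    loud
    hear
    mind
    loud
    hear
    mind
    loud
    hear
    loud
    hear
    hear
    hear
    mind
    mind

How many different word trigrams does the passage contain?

26 tokens → 24 trigram windows in total.
Repeated trigrams (each contributes count−1 duplicates):
  hear loud hear: 2
  hear mind loud: 2
  loud hear mind: 2
  mind loud hear: 2
4 duplicate windows → 24 − 4 = 20 distinct.

20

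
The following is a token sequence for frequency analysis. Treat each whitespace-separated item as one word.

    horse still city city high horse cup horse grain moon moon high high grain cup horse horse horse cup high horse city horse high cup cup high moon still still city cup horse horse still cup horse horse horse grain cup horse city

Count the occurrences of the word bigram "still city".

2

Scanning the 42 overlapping bigram windows for "still city":
  position 2–3: still city
  position 30–31: still city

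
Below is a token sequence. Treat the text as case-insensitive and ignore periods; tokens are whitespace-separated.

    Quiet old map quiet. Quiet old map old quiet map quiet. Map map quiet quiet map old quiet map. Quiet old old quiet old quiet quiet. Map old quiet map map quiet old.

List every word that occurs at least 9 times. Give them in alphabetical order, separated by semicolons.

Unigram counts meeting the condition (at least 9 times):
  map: 10
  old: 9
  quiet: 14

map; old; quiet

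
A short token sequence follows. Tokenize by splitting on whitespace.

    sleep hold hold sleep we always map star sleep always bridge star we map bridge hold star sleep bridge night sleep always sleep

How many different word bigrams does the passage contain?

23 tokens → 22 bigram windows in total.
Repeated bigrams (each contributes count−1 duplicates):
  sleep always: 2
  star sleep: 2
2 duplicate windows → 22 − 2 = 20 distinct.

20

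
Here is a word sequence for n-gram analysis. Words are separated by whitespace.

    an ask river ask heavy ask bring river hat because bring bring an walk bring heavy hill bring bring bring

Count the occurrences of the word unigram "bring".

Scanning the 20 tokens for "bring":
  position 7: bring
  position 11: bring
  position 12: bring
  position 15: bring
  position 18: bring
  position 19: bring
  position 20: bring

7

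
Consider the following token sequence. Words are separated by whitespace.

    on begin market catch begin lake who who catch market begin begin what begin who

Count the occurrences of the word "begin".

Scanning the 15 tokens for "begin":
  position 2: begin
  position 5: begin
  position 11: begin
  position 12: begin
  position 14: begin

5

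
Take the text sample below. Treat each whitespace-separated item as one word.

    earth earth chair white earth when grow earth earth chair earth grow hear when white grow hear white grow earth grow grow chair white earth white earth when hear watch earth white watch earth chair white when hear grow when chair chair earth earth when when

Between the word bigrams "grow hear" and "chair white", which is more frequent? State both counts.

"chair white" (3 vs 2)

"grow hear": 2 occurrences
"chair white": 3 occurrences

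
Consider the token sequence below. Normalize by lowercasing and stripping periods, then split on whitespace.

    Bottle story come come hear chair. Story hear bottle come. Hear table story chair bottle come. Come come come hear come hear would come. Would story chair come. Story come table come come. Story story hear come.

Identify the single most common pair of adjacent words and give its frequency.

Bigram frequencies (highest first):
  come come: 5
  come hear: 4
  story come: 2
  story hear: 2
  bottle come: 2
  story chair: 2
  … (17 more, each ≤ 2)

"come come", 5 times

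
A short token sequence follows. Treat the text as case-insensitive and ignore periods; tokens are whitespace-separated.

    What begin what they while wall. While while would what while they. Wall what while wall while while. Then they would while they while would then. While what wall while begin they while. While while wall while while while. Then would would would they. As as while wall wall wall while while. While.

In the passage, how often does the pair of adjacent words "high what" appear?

Scanning the 52 overlapping bigram windows for "high what":
  (none found)

0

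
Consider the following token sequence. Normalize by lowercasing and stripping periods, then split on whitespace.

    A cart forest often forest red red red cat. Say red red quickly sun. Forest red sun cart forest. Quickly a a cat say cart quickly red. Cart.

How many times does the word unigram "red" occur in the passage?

7

Scanning the 28 tokens for "red":
  position 6: red
  position 7: red
  position 8: red
  position 11: red
  position 12: red
  position 16: red
  position 27: red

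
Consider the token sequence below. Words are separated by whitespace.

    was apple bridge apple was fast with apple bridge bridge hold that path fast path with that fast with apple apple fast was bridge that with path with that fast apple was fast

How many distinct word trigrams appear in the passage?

27

33 tokens → 31 trigram windows in total.
Repeated trigrams (each contributes count−1 duplicates):
  apple was fast: 2
  fast with apple: 2
  path with that: 2
  with that fast: 2
4 duplicate windows → 31 − 4 = 27 distinct.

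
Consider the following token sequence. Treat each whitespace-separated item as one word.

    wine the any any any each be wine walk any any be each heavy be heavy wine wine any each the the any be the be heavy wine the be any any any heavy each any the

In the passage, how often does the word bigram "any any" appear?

Scanning the 36 overlapping bigram windows for "any any":
  position 3–4: any any
  position 4–5: any any
  position 10–11: any any
  position 31–32: any any
  position 32–33: any any

5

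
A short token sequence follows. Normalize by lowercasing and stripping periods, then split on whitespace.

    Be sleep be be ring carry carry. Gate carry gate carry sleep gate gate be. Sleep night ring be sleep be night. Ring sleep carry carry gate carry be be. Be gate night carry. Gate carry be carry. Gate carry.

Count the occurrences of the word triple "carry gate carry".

5

Scanning the 38 overlapping trigram windows for "carry gate carry":
  position 7–9: carry gate carry
  position 9–11: carry gate carry
  position 26–28: carry gate carry
  position 34–36: carry gate carry
  position 38–40: carry gate carry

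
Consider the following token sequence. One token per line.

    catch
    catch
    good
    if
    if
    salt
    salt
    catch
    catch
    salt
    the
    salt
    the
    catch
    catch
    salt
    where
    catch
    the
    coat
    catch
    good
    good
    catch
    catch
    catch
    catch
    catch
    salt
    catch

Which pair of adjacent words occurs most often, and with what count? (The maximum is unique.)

Bigram frequencies (highest first):
  catch catch: 7
  catch salt: 3
  catch good: 2
  salt catch: 2
  salt the: 2
  good if: 1
  … (12 more, each ≤ 1)

"catch catch", 7 times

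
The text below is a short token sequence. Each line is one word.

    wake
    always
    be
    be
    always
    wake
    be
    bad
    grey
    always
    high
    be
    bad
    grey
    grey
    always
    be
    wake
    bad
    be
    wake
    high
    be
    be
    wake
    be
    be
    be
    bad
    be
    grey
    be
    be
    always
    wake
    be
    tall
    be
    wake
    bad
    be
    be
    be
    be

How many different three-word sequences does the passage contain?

44 tokens → 42 trigram windows in total.
Repeated trigrams (each contributes count−1 duplicates):
  be be be: 3
  always wake be: 2
  be always wake: 2
  be bad grey: 2
  be be always: 2
  be wake bad: 2
  wake bad be: 2
8 duplicate windows → 42 − 8 = 34 distinct.

34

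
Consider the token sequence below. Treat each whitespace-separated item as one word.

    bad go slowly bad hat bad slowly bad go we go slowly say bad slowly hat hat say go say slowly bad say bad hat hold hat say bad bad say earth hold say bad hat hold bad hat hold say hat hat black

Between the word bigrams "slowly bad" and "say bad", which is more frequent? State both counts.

"slowly bad": 3 occurrences
"say bad": 4 occurrences

"say bad" (4 vs 3)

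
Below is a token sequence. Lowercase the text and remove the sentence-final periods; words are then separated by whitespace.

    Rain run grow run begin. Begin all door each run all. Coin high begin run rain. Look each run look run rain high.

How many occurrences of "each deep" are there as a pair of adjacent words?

Scanning the 22 overlapping bigram windows for "each deep":
  (none found)

0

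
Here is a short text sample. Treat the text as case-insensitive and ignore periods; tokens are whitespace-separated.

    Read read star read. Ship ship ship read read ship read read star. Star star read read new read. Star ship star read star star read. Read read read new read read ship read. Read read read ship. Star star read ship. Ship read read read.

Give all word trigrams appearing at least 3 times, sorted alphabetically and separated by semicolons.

read read read; read read ship; ship read read; star star read

Trigram counts meeting the condition (at least 3 times):
  read read read: 5
  read read ship: 3
  ship read read: 4
  star star read: 3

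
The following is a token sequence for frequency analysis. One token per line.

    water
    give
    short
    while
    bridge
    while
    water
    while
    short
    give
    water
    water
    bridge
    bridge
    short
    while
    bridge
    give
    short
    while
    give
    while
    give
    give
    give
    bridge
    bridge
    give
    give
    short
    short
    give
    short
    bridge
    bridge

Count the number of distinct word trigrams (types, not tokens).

31

35 tokens → 33 trigram windows in total.
Repeated trigrams (each contributes count−1 duplicates):
  give short while: 2
  short while bridge: 2
2 duplicate windows → 33 − 2 = 31 distinct.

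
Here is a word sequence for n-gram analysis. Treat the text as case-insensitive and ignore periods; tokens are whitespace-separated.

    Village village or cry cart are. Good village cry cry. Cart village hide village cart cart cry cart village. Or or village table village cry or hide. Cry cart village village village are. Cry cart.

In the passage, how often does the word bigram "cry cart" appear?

5

Scanning the 34 overlapping bigram windows for "cry cart":
  position 4–5: cry cart
  position 10–11: cry cart
  position 17–18: cry cart
  position 28–29: cry cart
  position 34–35: cry cart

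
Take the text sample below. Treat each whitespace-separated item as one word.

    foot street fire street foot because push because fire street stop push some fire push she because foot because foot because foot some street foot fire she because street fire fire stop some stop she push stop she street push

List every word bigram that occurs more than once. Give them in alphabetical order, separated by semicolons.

Bigram counts meeting the condition (more than once):
  because foot: 3
  fire street: 2
  foot because: 3
  she because: 2
  stop she: 2
  street fire: 2
  street foot: 2

because foot; fire street; foot because; she because; stop she; street fire; street foot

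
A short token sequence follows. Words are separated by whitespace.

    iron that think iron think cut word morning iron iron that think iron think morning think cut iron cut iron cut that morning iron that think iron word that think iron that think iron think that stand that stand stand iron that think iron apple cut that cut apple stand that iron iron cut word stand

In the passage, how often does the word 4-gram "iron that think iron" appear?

Scanning the 53 overlapping 4-gram windows for "iron that think iron":
  position 1–4: iron that think iron
  position 10–13: iron that think iron
  position 24–27: iron that think iron
  position 31–34: iron that think iron
  position 41–44: iron that think iron

5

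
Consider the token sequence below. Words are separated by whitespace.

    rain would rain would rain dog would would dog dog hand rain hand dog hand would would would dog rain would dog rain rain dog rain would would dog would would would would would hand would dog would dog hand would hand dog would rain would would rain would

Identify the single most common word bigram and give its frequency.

"would would", 9 times

Bigram frequencies (highest first):
  would would: 9
  rain would: 6
  would dog: 6
  would rain: 4
  dog would: 4
  dog hand: 3
  … (9 more, each ≤ 3)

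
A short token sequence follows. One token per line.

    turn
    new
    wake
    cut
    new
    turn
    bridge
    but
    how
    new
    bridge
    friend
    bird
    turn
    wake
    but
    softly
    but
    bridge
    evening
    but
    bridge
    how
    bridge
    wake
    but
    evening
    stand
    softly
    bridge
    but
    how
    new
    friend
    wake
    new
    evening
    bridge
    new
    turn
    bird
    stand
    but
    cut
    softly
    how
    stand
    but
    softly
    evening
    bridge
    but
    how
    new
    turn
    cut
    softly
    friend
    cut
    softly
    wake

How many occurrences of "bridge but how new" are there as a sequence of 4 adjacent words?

Scanning the 58 overlapping 4-gram windows for "bridge but how new":
  position 7–10: bridge but how new
  position 30–33: bridge but how new
  position 51–54: bridge but how new

3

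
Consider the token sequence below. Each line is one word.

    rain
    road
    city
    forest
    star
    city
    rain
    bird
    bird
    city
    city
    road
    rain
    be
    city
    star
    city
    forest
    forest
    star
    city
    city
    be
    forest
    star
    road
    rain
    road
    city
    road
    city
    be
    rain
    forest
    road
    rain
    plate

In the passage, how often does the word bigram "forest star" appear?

Scanning the 36 overlapping bigram windows for "forest star":
  position 4–5: forest star
  position 19–20: forest star
  position 24–25: forest star

3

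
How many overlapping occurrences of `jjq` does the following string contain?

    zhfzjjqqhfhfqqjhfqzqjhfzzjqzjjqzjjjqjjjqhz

Sliding a length-3 window over the 42 characters (40 positions):
  position 5–7: jjq
  position 29–31: jjq
  position 34–36: jjq
  position 38–40: jjq

4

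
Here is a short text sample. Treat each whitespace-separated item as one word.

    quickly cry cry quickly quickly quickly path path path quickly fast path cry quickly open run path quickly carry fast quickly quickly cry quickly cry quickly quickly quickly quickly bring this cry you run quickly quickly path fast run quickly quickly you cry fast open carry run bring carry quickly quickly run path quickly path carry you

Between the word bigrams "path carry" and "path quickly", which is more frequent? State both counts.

"path carry": 1 occurrence
"path quickly": 3 occurrences

"path quickly" (3 vs 1)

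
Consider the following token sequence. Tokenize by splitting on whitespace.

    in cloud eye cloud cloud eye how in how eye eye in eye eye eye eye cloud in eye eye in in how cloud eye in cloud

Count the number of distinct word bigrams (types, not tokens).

27 tokens → 26 bigram windows in total.
Repeated bigrams (each contributes count−1 duplicates):
  eye eye: 5
  cloud eye: 3
  eye in: 3
  eye cloud: 2
  in cloud: 2
  in eye: 2
  in how: 2
12 duplicate windows → 26 − 12 = 14 distinct.

14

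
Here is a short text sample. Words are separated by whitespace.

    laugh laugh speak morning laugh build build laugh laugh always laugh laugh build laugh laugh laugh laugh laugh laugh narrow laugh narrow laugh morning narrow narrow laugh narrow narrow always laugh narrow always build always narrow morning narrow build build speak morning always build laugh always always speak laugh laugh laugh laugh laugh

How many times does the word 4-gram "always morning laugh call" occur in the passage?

Scanning the 50 overlapping 4-gram windows for "always morning laugh call":
  (none found)

0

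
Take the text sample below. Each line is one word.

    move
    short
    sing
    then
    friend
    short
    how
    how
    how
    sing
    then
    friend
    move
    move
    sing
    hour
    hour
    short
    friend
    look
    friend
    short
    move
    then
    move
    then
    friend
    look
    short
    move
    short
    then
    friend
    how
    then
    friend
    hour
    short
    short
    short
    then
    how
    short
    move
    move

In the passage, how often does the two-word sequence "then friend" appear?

5

Scanning the 44 overlapping bigram windows for "then friend":
  position 4–5: then friend
  position 11–12: then friend
  position 26–27: then friend
  position 32–33: then friend
  position 35–36: then friend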